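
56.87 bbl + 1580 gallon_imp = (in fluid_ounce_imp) 5.71e+05. Check: 1 bbl = 0.15898729 m^3, so 56.87 bbl = 56.87 * 0.15898729 = 9.0416075 m^3. 1 gallon_imp = 0.00454609 m^3, so 1580 gallon_imp = 1580 * 0.00454609 = 7.1828222 m^3. Sum: 9.0416075 + 7.1828222 = 16.22443 m^3. 1 fluid_ounce_imp = 2.8413063e-05 m^3, so 16.22443 m^3 = 16.22443 / 2.8413063e-05 = 571020.1 fluid_ounce_imp ≈ 5.71e+05 fluid_ounce_imp (4 s.f.).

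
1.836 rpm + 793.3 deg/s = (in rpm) 134.1. Check: 1 rpm = 0.10471976 rad/s, so 1.836 rpm = 1.836 * 0.10471976 = 0.19226547 rad/s. 1 deg/s = 0.017453293 rad/s, so 793.3 deg/s = 793.3 * 0.017453293 = 13.845697 rad/s. Sum: 0.19226547 + 13.845697 = 14.037962 rad/s. 1 rpm = 0.10471976 rad/s, so 14.037962 rad/s = 14.037962 / 0.10471976 = 134.05267 rpm ≈ 134.1 rpm (4 s.f.).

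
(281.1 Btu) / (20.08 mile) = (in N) 9.177. Check: 1 Btu = 1055.0559 J, so 281.1 Btu = 281.1 * 1055.0559 = 296576.2 J. 1 mile = 1609.344 m, so 20.08 mile = 20.08 * 1609.344 = 32315.628 m. Combine: 296576.2 J / 32315.628 m = 9.1774854 N. Result: 9.1774854 N ≈ 9.177 N (4 s.f.).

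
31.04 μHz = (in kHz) 3.104e-08. Check: 1 μHz = 1e-06 Hz, so 31.04 μHz = 31.04 * 1e-06 = 3.104e-05 Hz. 1 kHz = 1000 Hz, so 3.104e-05 Hz = 3.104e-05 / 1000 = 3.104e-08 kHz.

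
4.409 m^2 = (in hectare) 1 hectare = 10000 m^2, so 4.409 m^2 = 4.409 / 10000 = 0.0004409 hectare. Final answer: 0.0004409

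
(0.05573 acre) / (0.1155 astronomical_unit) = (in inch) 1 acre = 4046.8564 m^2, so 0.05573 acre = 0.05573 * 4046.8564 = 225.53131 m^2. 1 astronomical_unit = 1.4959787e+11 m, so 0.1155 astronomical_unit = 0.1155 * 1.4959787e+11 = 1.7278554e+10 m. Combine: 225.53131 m^2 / 1.7278554e+10 m = 1.3052673e-08 m. 1 inch = 0.0254 m, so 1.3052673e-08 m = 1.3052673e-08 / 0.0254 = 5.1388475e-07 inch ≈ 5.139e-07 inch (4 s.f.). Final answer: 5.139e-07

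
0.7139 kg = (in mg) 7.139e+05. Check: 1 mg = 1e-06 kg, so 0.7139 kg = 0.7139 / 1e-06 = 713900 mg ≈ 7.139e+05 mg (4 s.f.).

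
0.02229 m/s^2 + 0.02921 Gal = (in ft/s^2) 0.02229 m/s^2 is already in m/s^2. 1 Gal = 0.01 m/s^2, so 0.02921 Gal = 0.02921 * 0.01 = 0.0002921 m/s^2. Sum: 0.02229 + 0.0002921 = 0.0225821 m/s^2. 1 ft/s^2 = 0.3048 m/s^2, so 0.0225821 m/s^2 = 0.0225821 / 0.3048 = 0.074088255 ft/s^2 ≈ 0.07409 ft/s^2 (4 s.f.). Final answer: 0.07409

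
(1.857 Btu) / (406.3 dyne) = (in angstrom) 1 Btu = 1055.0559 J, so 1.857 Btu = 1.857 * 1055.0559 = 1959.2387 J. 1 dyne = 1e-05 N, so 406.3 dyne = 406.3 * 1e-05 = 0.004063 N. Combine: 1959.2387 J / 0.004063 N = 482214.8 m. 1 angstrom = 1e-10 m, so 482214.8 m = 482214.8 / 1e-10 = 4.822148e+15 angstrom ≈ 4.822e+15 angstrom (4 s.f.). Final answer: 4.822e+15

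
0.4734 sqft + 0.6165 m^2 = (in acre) 1 sqft = 0.09290304 m^2, so 0.4734 sqft = 0.4734 * 0.09290304 = 0.043980299 m^2. 0.6165 m^2 is already in m^2. Sum: 0.043980299 + 0.6165 = 0.6604803 m^2. 1 acre = 4046.8564 m^2, so 0.6604803 m^2 = 0.6604803 / 4046.8564 = 0.00016320824 acre ≈ 0.0001632 acre (4 s.f.). Final answer: 0.0001632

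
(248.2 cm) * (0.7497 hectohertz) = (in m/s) 1 cm = 0.01 m, so 248.2 cm = 248.2 * 0.01 = 2.482 m. 1 hectohertz = 100 Hz, so 0.7497 hectohertz = 0.7497 * 100 = 74.97 Hz. Combine: 2.482 m * 74.97 Hz = 186.07554 m/s. Result: 186.07554 m/s ≈ 186.1 m/s (4 s.f.). Final answer: 186.1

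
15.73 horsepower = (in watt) 1.173e+04. Check: 1 horsepower = 745.69987 W, so 15.73 horsepower = 15.73 * 745.69987 = 11729.859 W. 11729.859 W = 11729.859 watt ≈ 1.173e+04 watt (4 s.f.).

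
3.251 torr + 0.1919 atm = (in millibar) 1 torr = 133.32237 Pa, so 3.251 torr = 3.251 * 133.32237 = 433.43102 Pa. 1 atm = 101325 Pa, so 0.1919 atm = 0.1919 * 101325 = 19444.267 Pa. Sum: 433.43102 + 19444.267 = 19877.699 Pa. 1 millibar = 100 Pa, so 19877.699 Pa = 19877.699 / 100 = 198.77699 millibar ≈ 198.8 millibar (4 s.f.). Final answer: 198.8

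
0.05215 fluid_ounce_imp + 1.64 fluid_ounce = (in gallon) 1 fluid_ounce_imp = 2.8413063e-05 m^3, so 0.05215 fluid_ounce_imp = 0.05215 * 2.8413063e-05 = 1.4817412e-06 m^3. 1 fluid_ounce = 2.957353e-05 m^3, so 1.64 fluid_ounce = 1.64 * 2.957353e-05 = 4.8500588e-05 m^3. Sum: 1.4817412e-06 + 4.8500588e-05 = 4.998233e-05 m^3. 1 gallon = 0.0037854118 m^3, so 4.998233e-05 m^3 = 4.998233e-05 / 0.0037854118 = 0.013203935 gallon ≈ 0.0132 gallon (4 s.f.). Final answer: 0.0132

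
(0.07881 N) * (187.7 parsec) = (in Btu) 0.07881 N is already in N. 1 parsec = 3.0856776e+16 m, so 187.7 parsec = 187.7 * 3.0856776e+16 = 5.7918168e+18 m. Combine: 0.07881 N * 5.7918168e+18 m = 4.5645308e+17 J. 1 Btu = 1055.0559 J, so 4.5645308e+17 J = 4.5645308e+17 / 1055.0559 = 4.3263405e+14 Btu ≈ 4.326e+14 Btu (4 s.f.). Final answer: 4.326e+14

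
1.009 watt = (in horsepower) 0.001353. Check: 1.009 watt = 1.009 W. 1 horsepower = 745.69987 W, so 1.009 W = 1.009 / 745.69987 = 0.0013530913 horsepower ≈ 0.001353 horsepower (4 s.f.).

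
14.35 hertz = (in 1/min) 861. Check: 14.35 hertz = 14.35 Hz. 1 1/min = 0.016666667 Hz, so 14.35 Hz = 14.35 / 0.016666667 = 861 1/min.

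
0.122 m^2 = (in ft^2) 1.313. Check: 1 ft^2 = 0.09290304 m^2, so 0.122 m^2 = 0.122 / 0.09290304 = 1.3131971 ft^2 ≈ 1.313 ft^2 (4 s.f.).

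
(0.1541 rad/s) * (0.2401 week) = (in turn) 0.1541 rad/s is already in rad/s. 1 week = 604800 s, so 0.2401 week = 0.2401 * 604800 = 145212.48 s. Combine: 0.1541 rad/s * 145212.48 s = 22377.243 rad. 1 turn = 6.2831853 rad, so 22377.243 rad = 22377.243 / 6.2831853 = 3561.4489 turn ≈ 3561 turn (4 s.f.). Final answer: 3561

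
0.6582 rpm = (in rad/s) 1 rpm = 0.10471976 rad/s, so 0.6582 rpm = 0.6582 * 0.10471976 = 0.068926543 rad/s. Result: 0.068926543 rad/s ≈ 0.06893 rad/s (4 s.f.). Final answer: 0.06893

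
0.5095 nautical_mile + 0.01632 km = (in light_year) 1.015e-13. Check: 1 nautical_mile = 1852 m, so 0.5095 nautical_mile = 0.5095 * 1852 = 943.594 m. 1 km = 1000 m, so 0.01632 km = 0.01632 * 1000 = 16.32 m. Sum: 943.594 + 16.32 = 959.914 m. 1 light_year = 9.4607305e+15 m, so 959.914 m = 959.914 / 9.4607305e+15 = 1.0146299e-13 light_year ≈ 1.015e-13 light_year (4 s.f.).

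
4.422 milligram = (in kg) 1 milligram = 1e-06 kg, so 4.422 milligram = 4.422 * 1e-06 = 4.422e-06 kg. Result: 4.422e-06 kg. Final answer: 4.422e-06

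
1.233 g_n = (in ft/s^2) 1 g_n = 9.80665 m/s^2, so 1.233 g_n = 1.233 * 9.80665 = 12.091599 m/s^2. 1 ft/s^2 = 0.3048 m/s^2, so 12.091599 m/s^2 = 12.091599 / 0.3048 = 39.670602 ft/s^2 ≈ 39.67 ft/s^2 (4 s.f.). Final answer: 39.67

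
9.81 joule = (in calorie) 2.345. Check: 9.81 joule = 9.81 J. 1 calorie = 4.184 J, so 9.81 J = 9.81 / 4.184 = 2.3446463 calorie ≈ 2.345 calorie (4 s.f.).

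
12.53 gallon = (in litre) 47.43. Check: 1 gallon = 0.0037854118 m^3, so 12.53 gallon = 12.53 * 0.0037854118 = 0.04743121 m^3. 1 litre = 0.001 m^3, so 0.04743121 m^3 = 0.04743121 / 0.001 = 47.43121 litre ≈ 47.43 litre (4 s.f.).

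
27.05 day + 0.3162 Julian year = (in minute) 2.053e+05. Check: 1 day = 86400 s, so 27.05 day = 27.05 * 86400 = 2337120 s. 1 Julian year = 31557600 s, so 0.3162 Julian year = 0.3162 * 31557600 = 9978513.1 s. Sum: 2337120 + 9978513.1 = 12315633 s. 1 minute = 60 s, so 12315633 s = 12315633 / 60 = 205260.55 minute ≈ 2.053e+05 minute (4 s.f.).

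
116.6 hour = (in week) 1 hour = 3600 s, so 116.6 hour = 116.6 * 3600 = 419760 s. 1 week = 604800 s, so 419760 s = 419760 / 604800 = 0.69404762 week ≈ 0.694 week (4 s.f.). Final answer: 0.694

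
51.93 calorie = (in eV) 1.356e+21. Check: 1 calorie = 4.184 J, so 51.93 calorie = 51.93 * 4.184 = 217.27512 J. 1 eV = 1.6021766e-19 J, so 217.27512 J = 217.27512 / 1.6021766e-19 = 1.3561246e+21 eV ≈ 1.356e+21 eV (4 s.f.).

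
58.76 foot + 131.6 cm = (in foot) 1 foot = 0.3048 m, so 58.76 foot = 58.76 * 0.3048 = 17.910048 m. 1 cm = 0.01 m, so 131.6 cm = 131.6 * 0.01 = 1.316 m. Sum: 17.910048 + 1.316 = 19.226048 m. 1 foot = 0.3048 m, so 19.226048 m = 19.226048 / 0.3048 = 63.077585 foot ≈ 63.08 foot (4 s.f.). Final answer: 63.08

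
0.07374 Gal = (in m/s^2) 1 Gal = 0.01 m/s^2, so 0.07374 Gal = 0.07374 * 0.01 = 0.0007374 m/s^2. Result: 0.0007374 m/s^2. Final answer: 0.0007374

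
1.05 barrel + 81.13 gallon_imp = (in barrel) 3.37. Check: 1 barrel = 0.15898729 m^3, so 1.05 barrel = 1.05 * 0.15898729 = 0.16693666 m^3. 1 gallon_imp = 0.00454609 m^3, so 81.13 gallon_imp = 81.13 * 0.00454609 = 0.36882428 m^3. Sum: 0.16693666 + 0.36882428 = 0.53576094 m^3. 1 barrel = 0.15898729 m^3, so 0.53576094 m^3 = 0.53576094 / 0.15898729 = 3.3698349 barrel ≈ 3.37 barrel (4 s.f.).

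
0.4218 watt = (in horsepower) 0.4218 watt = 0.4218 W. 1 horsepower = 745.69987 W, so 0.4218 W = 0.4218 / 745.69987 = 0.00056564312 horsepower ≈ 0.0005656 horsepower (4 s.f.). Final answer: 0.0005656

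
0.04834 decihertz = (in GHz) 1 decihertz = 0.1 Hz, so 0.04834 decihertz = 0.04834 * 0.1 = 0.004834 Hz. 1 GHz = 1e+09 Hz, so 0.004834 Hz = 0.004834 / 1e+09 = 4.834e-12 GHz. Final answer: 4.834e-12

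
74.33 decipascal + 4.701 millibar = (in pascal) 1 decipascal = 0.1 Pa, so 74.33 decipascal = 74.33 * 0.1 = 7.433 Pa. 1 millibar = 100 Pa, so 4.701 millibar = 4.701 * 100 = 470.1 Pa. Sum: 7.433 + 470.1 = 477.533 Pa. 477.533 Pa = 477.533 pascal ≈ 477.5 pascal (4 s.f.). Final answer: 477.5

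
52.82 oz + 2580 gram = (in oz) 143.8. Check: 1 oz = 0.028349523 kg, so 52.82 oz = 52.82 * 0.028349523 = 1.4974218 kg. 1 gram = 0.001 kg, so 2580 gram = 2580 * 0.001 = 2.58 kg. Sum: 1.4974218 + 2.58 = 4.0774218 kg. 1 oz = 0.028349523 kg, so 4.0774218 kg = 4.0774218 / 0.028349523 = 143.82682 oz ≈ 143.8 oz (4 s.f.).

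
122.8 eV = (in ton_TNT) 4.702e-27. Check: 1 eV = 1.6021766e-19 J, so 122.8 eV = 122.8 * 1.6021766e-19 = 1.9674729e-17 J. 1 ton_TNT = 4.184e+09 J, so 1.9674729e-17 J = 1.9674729e-17 / 4.184e+09 = 4.7023731e-27 ton_TNT ≈ 4.702e-27 ton_TNT (4 s.f.).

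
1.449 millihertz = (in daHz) 1 millihertz = 0.001 Hz, so 1.449 millihertz = 1.449 * 0.001 = 0.001449 Hz. 1 daHz = 10 Hz, so 0.001449 Hz = 0.001449 / 10 = 0.0001449 daHz. Final answer: 0.0001449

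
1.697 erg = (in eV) 1 erg = 1e-07 J, so 1.697 erg = 1.697 * 1e-07 = 1.697e-07 J. 1 eV = 1.6021766e-19 J, so 1.697e-07 J = 1.697e-07 / 1.6021766e-19 = 1.0591841e+12 eV ≈ 1.059e+12 eV (4 s.f.). Final answer: 1.059e+12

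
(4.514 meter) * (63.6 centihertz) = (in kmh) 10.34. Check: 4.514 meter = 4.514 m. 1 centihertz = 0.01 Hz, so 63.6 centihertz = 63.6 * 0.01 = 0.636 Hz. Combine: 4.514 m * 0.636 Hz = 2.870904 m/s. 1 kmh = 0.27777778 m/s, so 2.870904 m/s = 2.870904 / 0.27777778 = 10.335254 kmh ≈ 10.34 kmh (4 s.f.).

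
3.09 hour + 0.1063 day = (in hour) 5.641. Check: 1 hour = 3600 s, so 3.09 hour = 3.09 * 3600 = 11124 s. 1 day = 86400 s, so 0.1063 day = 0.1063 * 86400 = 9184.32 s. Sum: 11124 + 9184.32 = 20308.32 s. 1 hour = 3600 s, so 20308.32 s = 20308.32 / 3600 = 5.6412 hour ≈ 5.641 hour (4 s.f.).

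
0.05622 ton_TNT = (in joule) 1 ton_TNT = 4.184e+09 J, so 0.05622 ton_TNT = 0.05622 * 4.184e+09 = 2.3522448e+08 J. 2.3522448e+08 J = 2.3522448e+08 joule ≈ 2.352e+08 joule (4 s.f.). Final answer: 2.352e+08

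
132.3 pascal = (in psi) 132.3 pascal = 132.3 Pa. 1 psi = 6894.7573 Pa, so 132.3 Pa = 132.3 / 6894.7573 = 0.019188493 psi ≈ 0.01919 psi (4 s.f.). Final answer: 0.01919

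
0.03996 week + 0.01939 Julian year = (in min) 1 week = 604800 s, so 0.03996 week = 0.03996 * 604800 = 24167.808 s. 1 Julian year = 31557600 s, so 0.01939 Julian year = 0.01939 * 31557600 = 611901.86 s. Sum: 24167.808 + 611901.86 = 636069.67 s. 1 min = 60 s, so 636069.67 s = 636069.67 / 60 = 10601.161 min ≈ 1.06e+04 min (4 s.f.). Final answer: 1.06e+04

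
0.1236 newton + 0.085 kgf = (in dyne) 0.1236 newton = 0.1236 N. 1 kgf = 9.80665 N, so 0.085 kgf = 0.085 * 9.80665 = 0.83356525 N. Sum: 0.1236 + 0.83356525 = 0.95716525 N. 1 dyne = 1e-05 N, so 0.95716525 N = 0.95716525 / 1e-05 = 95716.525 dyne ≈ 9.572e+04 dyne (4 s.f.). Final answer: 9.572e+04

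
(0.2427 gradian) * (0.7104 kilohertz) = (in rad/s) 2.708. Check: 1 gradian = 0.015707963 rad, so 0.2427 gradian = 0.2427 * 0.015707963 = 0.0038123227 rad. 1 kilohertz = 1000 Hz, so 0.7104 kilohertz = 0.7104 * 1000 = 710.4 Hz. Combine: 0.0038123227 rad * 710.4 Hz = 2.708274 rad/s. Result: 2.708274 rad/s ≈ 2.708 rad/s (4 s.f.).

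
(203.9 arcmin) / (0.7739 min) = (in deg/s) 0.07319. Check: 1 arcmin = 0.00029088821 rad, so 203.9 arcmin = 203.9 * 0.00029088821 = 0.059312106 rad. 1 min = 60 s, so 0.7739 min = 0.7739 * 60 = 46.434 s. Combine: 0.059312106 rad / 46.434 s = 0.0012773422 rad/s. 1 deg/s = 0.017453293 rad/s, so 0.0012773422 rad/s = 0.0012773422 / 0.017453293 = 0.073186315 deg/s ≈ 0.07319 deg/s (4 s.f.).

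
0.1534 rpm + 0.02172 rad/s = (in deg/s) 1 rpm = 0.10471976 rad/s, so 0.1534 rpm = 0.1534 * 0.10471976 = 0.01606401 rad/s. 0.02172 rad/s is already in rad/s. Sum: 0.01606401 + 0.02172 = 0.03778401 rad/s. 1 deg/s = 0.017453293 rad/s, so 0.03778401 rad/s = 0.03778401 / 0.017453293 = 2.1648643 deg/s ≈ 2.165 deg/s (4 s.f.). Final answer: 2.165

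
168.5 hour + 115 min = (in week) 1.014. Check: 1 hour = 3600 s, so 168.5 hour = 168.5 * 3600 = 606600 s. 1 min = 60 s, so 115 min = 115 * 60 = 6900 s. Sum: 606600 + 6900 = 613500 s. 1 week = 604800 s, so 613500 s = 613500 / 604800 = 1.0143849 week ≈ 1.014 week (4 s.f.).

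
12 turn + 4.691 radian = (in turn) 12.75. Check: 1 turn = 6.2831853 rad, so 12 turn = 12 * 6.2831853 = 75.398224 rad. 4.691 radian = 4.691 rad. Sum: 75.398224 + 4.691 = 80.089224 rad. 1 turn = 6.2831853 rad, so 80.089224 rad = 80.089224 / 6.2831853 = 12.746596 turn ≈ 12.75 turn (4 s.f.).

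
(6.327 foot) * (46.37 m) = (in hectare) 0.008942. Check: 1 foot = 0.3048 m, so 6.327 foot = 6.327 * 0.3048 = 1.9284696 m. 46.37 m is already in m. Combine: 1.9284696 m * 46.37 m = 89.423135 m^2. 1 hectare = 10000 m^2, so 89.423135 m^2 = 89.423135 / 10000 = 0.0089423135 hectare ≈ 0.008942 hectare (4 s.f.).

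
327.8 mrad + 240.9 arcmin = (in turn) 0.06332. Check: 1 mrad = 0.001 rad, so 327.8 mrad = 327.8 * 0.001 = 0.3278 rad. 1 arcmin = 0.00029088821 rad, so 240.9 arcmin = 240.9 * 0.00029088821 = 0.070074969 rad. Sum: 0.3278 + 0.070074969 = 0.39787497 rad. 1 turn = 6.2831853 rad, so 0.39787497 rad = 0.39787497 / 6.2831853 = 0.063323768 turn ≈ 0.06332 turn (4 s.f.).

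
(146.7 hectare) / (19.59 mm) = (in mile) 4.653e+04. Check: 1 hectare = 10000 m^2, so 146.7 hectare = 146.7 * 10000 = 1467000 m^2. 1 mm = 0.001 m, so 19.59 mm = 19.59 * 0.001 = 0.01959 m. Combine: 1467000 m^2 / 0.01959 m = 74885145 m. 1 mile = 1609.344 m, so 74885145 m = 74885145 / 1609.344 = 46531.472 mile ≈ 4.653e+04 mile (4 s.f.).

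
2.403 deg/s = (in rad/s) 1 deg/s = 0.017453293 rad/s, so 2.403 deg/s = 2.403 * 0.017453293 = 0.041940262 rad/s. Result: 0.041940262 rad/s ≈ 0.04194 rad/s (4 s.f.). Final answer: 0.04194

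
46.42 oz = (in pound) 2.901. Check: 1 oz = 0.028349523 kg, so 46.42 oz = 46.42 * 0.028349523 = 1.3159849 kg. 1 pound = 0.45359237 kg, so 1.3159849 kg = 1.3159849 / 0.45359237 = 2.90125 pound ≈ 2.901 pound (4 s.f.).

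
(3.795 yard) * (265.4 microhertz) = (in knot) 0.00179. Check: 1 yard = 0.9144 m, so 3.795 yard = 3.795 * 0.9144 = 3.470148 m. 1 microhertz = 1e-06 Hz, so 265.4 microhertz = 265.4 * 1e-06 = 0.0002654 Hz. Combine: 3.470148 m * 0.0002654 Hz = 0.00092097728 m/s. 1 knot = 0.51444444 m/s, so 0.00092097728 m/s = 0.00092097728 / 0.51444444 = 0.0017902366 knot ≈ 0.00179 knot (4 s.f.).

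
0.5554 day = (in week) 0.07934. Check: 1 day = 86400 s, so 0.5554 day = 0.5554 * 86400 = 47986.56 s. 1 week = 604800 s, so 47986.56 s = 47986.56 / 604800 = 0.079342857 week ≈ 0.07934 week (4 s.f.).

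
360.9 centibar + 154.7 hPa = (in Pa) 1 centibar = 1000 Pa, so 360.9 centibar = 360.9 * 1000 = 360900 Pa. 1 hPa = 100 Pa, so 154.7 hPa = 154.7 * 100 = 15470 Pa. Sum: 360900 + 15470 = 376370 Pa. Result: 376370 Pa ≈ 3.764e+05 Pa (4 s.f.). Final answer: 3.764e+05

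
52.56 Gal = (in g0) 1 Gal = 0.01 m/s^2, so 52.56 Gal = 52.56 * 0.01 = 0.5256 m/s^2. 1 g0 = 9.80665 m/s^2, so 0.5256 m/s^2 = 0.5256 / 9.80665 = 0.053596284 g0 ≈ 0.0536 g0 (4 s.f.). Final answer: 0.0536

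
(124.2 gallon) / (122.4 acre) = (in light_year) 1 gallon = 0.0037854118 m^3, so 124.2 gallon = 124.2 * 0.0037854118 = 0.47014814 m^3. 1 acre = 4046.8564 m^2, so 122.4 acre = 122.4 * 4046.8564 = 495335.23 m^2. Combine: 0.47014814 m^3 / 495335.23 m^2 = 9.4915144e-07 m. 1 light_year = 9.4607305e+15 m, so 9.4915144e-07 m = 9.4915144e-07 / 9.4607305e+15 = 1.0032539e-22 light_year ≈ 1.003e-22 light_year (4 s.f.). Final answer: 1.003e-22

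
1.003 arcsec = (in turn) 1 arcsec = 4.8481368e-06 rad, so 1.003 arcsec = 1.003 * 4.8481368e-06 = 4.8626812e-06 rad. 1 turn = 6.2831853 rad, so 4.8626812e-06 rad = 4.8626812e-06 / 6.2831853 = 7.7391975e-07 turn ≈ 7.739e-07 turn (4 s.f.). Final answer: 7.739e-07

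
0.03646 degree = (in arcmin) 2.188. Check: 1 degree = 0.017453293 rad, so 0.03646 degree = 0.03646 * 0.017453293 = 0.00063634705 rad. 1 arcmin = 0.00029088821 rad, so 0.00063634705 rad = 0.00063634705 / 0.00029088821 = 2.1876 arcmin ≈ 2.188 arcmin (4 s.f.).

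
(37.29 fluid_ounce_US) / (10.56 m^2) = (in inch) 0.004111. Check: 1 fluid_ounce_US = 2.957353e-05 m^3, so 37.29 fluid_ounce_US = 37.29 * 2.957353e-05 = 0.0011027969 m^3. 10.56 m^2 is already in m^2. Combine: 0.0011027969 m^3 / 10.56 m^2 = 0.00010443153 m. 1 inch = 0.0254 m, so 0.00010443153 m = 0.00010443153 / 0.0254 = 0.0041114774 inch ≈ 0.004111 inch (4 s.f.).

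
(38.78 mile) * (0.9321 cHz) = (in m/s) 1 mile = 1609.344 m, so 38.78 mile = 38.78 * 1609.344 = 62410.36 m. 1 cHz = 0.01 Hz, so 0.9321 cHz = 0.9321 * 0.01 = 0.009321 Hz. Combine: 62410.36 m * 0.009321 Hz = 581.72697 m/s. Result: 581.72697 m/s ≈ 581.7 m/s (4 s.f.). Final answer: 581.7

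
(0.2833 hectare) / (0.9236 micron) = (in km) 3.067e+06. Check: 1 hectare = 10000 m^2, so 0.2833 hectare = 0.2833 * 10000 = 2833 m^2. 1 micron = 1e-06 m, so 0.9236 micron = 0.9236 * 1e-06 = 9.236e-07 m. Combine: 2833 m^2 / 9.236e-07 m = 3.0673452e+09 m. 1 km = 1000 m, so 3.0673452e+09 m = 3.0673452e+09 / 1000 = 3067345.2 km ≈ 3.067e+06 km (4 s.f.).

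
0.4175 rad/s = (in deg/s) 1 deg/s = 0.017453293 rad/s, so 0.4175 rad/s = 0.4175 / 0.017453293 = 23.920988 deg/s ≈ 23.92 deg/s (4 s.f.). Final answer: 23.92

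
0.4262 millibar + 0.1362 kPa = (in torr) 1 millibar = 100 Pa, so 0.4262 millibar = 0.4262 * 100 = 42.62 Pa. 1 kPa = 1000 Pa, so 0.1362 kPa = 0.1362 * 1000 = 136.2 Pa. Sum: 42.62 + 136.2 = 178.82 Pa. 1 torr = 133.32237 Pa, so 178.82 Pa = 178.82 / 133.32237 = 1.3412603 torr ≈ 1.341 torr (4 s.f.). Final answer: 1.341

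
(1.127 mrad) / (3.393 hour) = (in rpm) 1 mrad = 0.001 rad, so 1.127 mrad = 1.127 * 0.001 = 0.001127 rad. 1 hour = 3600 s, so 3.393 hour = 3.393 * 3600 = 12214.8 s. Combine: 0.001127 rad / 12214.8 s = 9.2265121e-08 rad/s. 1 rpm = 0.10471976 rad/s, so 9.2265121e-08 rad/s = 9.2265121e-08 / 0.10471976 = 8.81067e-07 rpm ≈ 8.811e-07 rpm (4 s.f.). Final answer: 8.811e-07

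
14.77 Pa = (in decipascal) 147.7. Check: 1 decipascal = 0.1 Pa, so 14.77 Pa = 14.77 / 0.1 = 147.7 decipascal.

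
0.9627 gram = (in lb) 0.002122. Check: 1 gram = 0.001 kg, so 0.9627 gram = 0.9627 * 0.001 = 0.0009627 kg. 1 lb = 0.45359237 kg, so 0.0009627 kg = 0.0009627 / 0.45359237 = 0.0021223902 lb ≈ 0.002122 lb (4 s.f.).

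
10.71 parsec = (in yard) 3.614e+17. Check: 1 parsec = 3.0856776e+16 m, so 10.71 parsec = 10.71 * 3.0856776e+16 = 3.3047607e+17 m. 1 yard = 0.9144 m, so 3.3047607e+17 m = 3.3047607e+17 / 0.9144 = 3.6141302e+17 yard ≈ 3.614e+17 yard (4 s.f.).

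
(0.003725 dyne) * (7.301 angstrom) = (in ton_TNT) 1 dyne = 1e-05 N, so 0.003725 dyne = 0.003725 * 1e-05 = 3.725e-08 N. 1 angstrom = 1e-10 m, so 7.301 angstrom = 7.301 * 1e-10 = 7.301e-10 m. Combine: 3.725e-08 N * 7.301e-10 m = 2.7196225e-17 J. 1 ton_TNT = 4.184e+09 J, so 2.7196225e-17 J = 2.7196225e-17 / 4.184e+09 = 6.5000538e-27 ton_TNT ≈ 6.5e-27 ton_TNT (4 s.f.). Final answer: 6.5e-27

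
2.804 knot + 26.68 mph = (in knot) 1 knot = 0.51444444 m/s, so 2.804 knot = 2.804 * 0.51444444 = 1.4425022 m/s. 1 mph = 0.44704 m/s, so 26.68 mph = 26.68 * 0.44704 = 11.927027 m/s. Sum: 1.4425022 + 11.927027 = 13.369529 m/s. 1 knot = 0.51444444 m/s, so 13.369529 m/s = 13.369529 / 0.51444444 = 25.988286 knot ≈ 25.99 knot (4 s.f.). Final answer: 25.99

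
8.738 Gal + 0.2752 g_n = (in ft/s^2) 1 Gal = 0.01 m/s^2, so 8.738 Gal = 8.738 * 0.01 = 0.08738 m/s^2. 1 g_n = 9.80665 m/s^2, so 0.2752 g_n = 0.2752 * 9.80665 = 2.6987901 m/s^2. Sum: 0.08738 + 2.6987901 = 2.7861701 m/s^2. 1 ft/s^2 = 0.3048 m/s^2, so 2.7861701 m/s^2 = 2.7861701 / 0.3048 = 9.140978 ft/s^2 ≈ 9.141 ft/s^2 (4 s.f.). Final answer: 9.141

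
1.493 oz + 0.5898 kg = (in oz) 1 oz = 0.028349523 kg, so 1.493 oz = 1.493 * 0.028349523 = 0.042325838 kg. 0.5898 kg is already in kg. Sum: 0.042325838 + 0.5898 = 0.63212584 kg. 1 oz = 0.028349523 kg, so 0.63212584 kg = 0.63212584 / 0.028349523 = 22.297583 oz ≈ 22.3 oz (4 s.f.). Final answer: 22.3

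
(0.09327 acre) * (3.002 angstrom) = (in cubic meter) 1 acre = 4046.8564 m^2, so 0.09327 acre = 0.09327 * 4046.8564 = 377.4503 m^2. 1 angstrom = 1e-10 m, so 3.002 angstrom = 3.002 * 1e-10 = 3.002e-10 m. Combine: 377.4503 m^2 * 3.002e-10 m = 1.1331058e-07 m^3. 1.1331058e-07 m^3 = 1.1331058e-07 cubic meter ≈ 1.133e-07 cubic meter (4 s.f.). Final answer: 1.133e-07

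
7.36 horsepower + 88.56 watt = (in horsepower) 1 horsepower = 745.69987 W, so 7.36 horsepower = 7.36 * 745.69987 = 5488.3511 W. 88.56 watt = 88.56 W. Sum: 5488.3511 + 88.56 = 5576.9111 W. 1 horsepower = 745.69987 W, so 5576.9111 W = 5576.9111 / 745.69987 = 7.4787609 horsepower ≈ 7.479 horsepower (4 s.f.). Final answer: 7.479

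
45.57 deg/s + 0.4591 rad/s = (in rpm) 1 deg/s = 0.017453293 rad/s, so 45.57 deg/s = 45.57 * 0.017453293 = 0.79534654 rad/s. 0.4591 rad/s is already in rad/s. Sum: 0.79534654 + 0.4591 = 1.2544465 rad/s. 1 rpm = 0.10471976 rad/s, so 1.2544465 rad/s = 1.2544465 / 0.10471976 = 11.979082 rpm ≈ 11.98 rpm (4 s.f.). Final answer: 11.98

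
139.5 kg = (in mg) 1 mg = 1e-06 kg, so 139.5 kg = 139.5 / 1e-06 = 1.395e+08 mg. Final answer: 1.395e+08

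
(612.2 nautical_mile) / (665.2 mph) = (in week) 0.006304. Check: 1 nautical_mile = 1852 m, so 612.2 nautical_mile = 612.2 * 1852 = 1133794.4 m. 1 mph = 0.44704 m/s, so 665.2 mph = 665.2 * 0.44704 = 297.37101 m/s. Combine: 1133794.4 m / 297.37101 m/s = 3812.7268 s. 1 week = 604800 s, so 3812.7268 s = 3812.7268 / 604800 = 0.0063041117 week ≈ 0.006304 week (4 s.f.).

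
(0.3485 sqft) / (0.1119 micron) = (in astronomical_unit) 1.934e-06. Check: 1 sqft = 0.09290304 m^2, so 0.3485 sqft = 0.3485 * 0.09290304 = 0.032376709 m^2. 1 micron = 1e-06 m, so 0.1119 micron = 0.1119 * 1e-06 = 1.119e-07 m. Combine: 0.032376709 m^2 / 1.119e-07 m = 289336.1 m. 1 astronomical_unit = 1.4959787e+11 m, so 289336.1 m = 289336.1 / 1.4959787e+11 = 1.9340924e-06 astronomical_unit ≈ 1.934e-06 astronomical_unit (4 s.f.).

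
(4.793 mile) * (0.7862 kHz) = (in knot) 1.179e+07. Check: 1 mile = 1609.344 m, so 4.793 mile = 4.793 * 1609.344 = 7713.5858 m. 1 kHz = 1000 Hz, so 0.7862 kHz = 0.7862 * 1000 = 786.2 Hz. Combine: 7713.5858 m * 786.2 Hz = 6064421.1 m/s. 1 knot = 0.51444444 m/s, so 6064421.1 m/s = 6064421.1 / 0.51444444 = 11788292 knot ≈ 1.179e+07 knot (4 s.f.).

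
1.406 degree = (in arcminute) 1 degree = 0.017453293 rad, so 1.406 degree = 1.406 * 0.017453293 = 0.024539329 rad. 1 arcminute = 0.00029088821 rad, so 0.024539329 rad = 0.024539329 / 0.00029088821 = 84.36 arcminute. Final answer: 84.36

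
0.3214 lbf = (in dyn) 1 lbf = 4.4482216 N, so 0.3214 lbf = 0.3214 * 4.4482216 = 1.4296584 N. 1 dyn = 1e-05 N, so 1.4296584 N = 1.4296584 / 1e-05 = 142965.84 dyn ≈ 1.43e+05 dyn (4 s.f.). Final answer: 1.43e+05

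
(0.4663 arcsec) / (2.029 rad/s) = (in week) 1.842e-12. Check: 1 arcsec = 4.8481368e-06 rad, so 0.4663 arcsec = 0.4663 * 4.8481368e-06 = 2.2606862e-06 rad. 2.029 rad/s is already in rad/s. Combine: 2.2606862e-06 rad / 2.029 rad/s = 1.1141874e-06 s. 1 week = 604800 s, so 1.1141874e-06 s = 1.1141874e-06 / 604800 = 1.842241e-12 week ≈ 1.842e-12 week (4 s.f.).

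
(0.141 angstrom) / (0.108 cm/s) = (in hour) 3.627e-12. Check: 1 angstrom = 1e-10 m, so 0.141 angstrom = 0.141 * 1e-10 = 1.41e-11 m. 1 cm/s = 0.01 m/s, so 0.108 cm/s = 0.108 * 0.01 = 0.00108 m/s. Combine: 1.41e-11 m / 0.00108 m/s = 1.3055556e-08 s. 1 hour = 3600 s, so 1.3055556e-08 s = 1.3055556e-08 / 3600 = 3.6265432e-12 hour ≈ 3.627e-12 hour (4 s.f.).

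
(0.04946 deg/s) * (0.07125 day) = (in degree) 1 deg/s = 0.017453293 rad/s, so 0.04946 deg/s = 0.04946 * 0.017453293 = 0.00086323985 rad/s. 1 day = 86400 s, so 0.07125 day = 0.07125 * 86400 = 6156 s. Combine: 0.00086323985 rad/s * 6156 s = 5.3141045 rad. 1 degree = 0.017453293 rad, so 5.3141045 rad = 5.3141045 / 0.017453293 = 304.47576 degree ≈ 304.5 degree (4 s.f.). Final answer: 304.5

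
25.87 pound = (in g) 1 pound = 0.45359237 kg, so 25.87 pound = 25.87 * 0.45359237 = 11.734435 kg. 1 g = 0.001 kg, so 11.734435 kg = 11.734435 / 0.001 = 11734.435 g ≈ 1.173e+04 g (4 s.f.). Final answer: 1.173e+04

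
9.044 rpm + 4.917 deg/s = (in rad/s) 1 rpm = 0.10471976 rad/s, so 9.044 rpm = 9.044 * 0.10471976 = 0.94708547 rad/s. 1 deg/s = 0.017453293 rad/s, so 4.917 deg/s = 4.917 * 0.017453293 = 0.085817839 rad/s. Sum: 0.94708547 + 0.085817839 = 1.0329033 rad/s. Result: 1.0329033 rad/s ≈ 1.033 rad/s (4 s.f.). Final answer: 1.033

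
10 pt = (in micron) 1 pt = 0.00035277778 m, so 10 pt = 10 * 0.00035277778 = 0.0035277778 m. 1 micron = 1e-06 m, so 0.0035277778 m = 0.0035277778 / 1e-06 = 3527.7778 micron ≈ 3528 micron (4 s.f.). Final answer: 3528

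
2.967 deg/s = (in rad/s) 1 deg/s = 0.017453293 rad/s, so 2.967 deg/s = 2.967 * 0.017453293 = 0.051783919 rad/s. Result: 0.051783919 rad/s ≈ 0.05178 rad/s (4 s.f.). Final answer: 0.05178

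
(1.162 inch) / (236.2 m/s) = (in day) 1.446e-09. Check: 1 inch = 0.0254 m, so 1.162 inch = 1.162 * 0.0254 = 0.0295148 m. 236.2 m/s is already in m/s. Combine: 0.0295148 m / 236.2 m/s = 0.00012495682 s. 1 day = 86400 s, so 0.00012495682 s = 0.00012495682 / 86400 = 1.4462594e-09 day ≈ 1.446e-09 day (4 s.f.).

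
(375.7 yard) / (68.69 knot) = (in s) 1 yard = 0.9144 m, so 375.7 yard = 375.7 * 0.9144 = 343.54008 m. 1 knot = 0.51444444 m/s, so 68.69 knot = 68.69 * 0.51444444 = 35.337189 m/s. Combine: 343.54008 m / 35.337189 m/s = 9.7217716 s. Result: 9.7217716 s ≈ 9.722 s (4 s.f.). Final answer: 9.722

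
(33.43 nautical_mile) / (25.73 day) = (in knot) 0.05414. Check: 1 nautical_mile = 1852 m, so 33.43 nautical_mile = 33.43 * 1852 = 61912.36 m. 1 day = 86400 s, so 25.73 day = 25.73 * 86400 = 2223072 s. Combine: 61912.36 m / 2223072 s = 0.027849912 m/s. 1 knot = 0.51444444 m/s, so 0.027849912 m/s = 0.027849912 / 0.51444444 = 0.054135898 knot ≈ 0.05414 knot (4 s.f.).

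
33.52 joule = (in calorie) 8.011. Check: 33.52 joule = 33.52 J. 1 calorie = 4.184 J, so 33.52 J = 33.52 / 4.184 = 8.0114723 calorie ≈ 8.011 calorie (4 s.f.).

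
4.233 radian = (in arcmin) 4.233 radian = 4.233 rad. 1 arcmin = 0.00029088821 rad, so 4.233 rad = 4.233 / 0.00029088821 = 14551.982 arcmin ≈ 1.455e+04 arcmin (4 s.f.). Final answer: 1.455e+04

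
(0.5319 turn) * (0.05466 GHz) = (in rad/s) 1 turn = 6.2831853 rad, so 0.5319 turn = 0.5319 * 6.2831853 = 3.3420263 rad. 1 GHz = 1e+09 Hz, so 0.05466 GHz = 0.05466 * 1e+09 = 54660000 Hz. Combine: 3.3420263 rad * 54660000 Hz = 1.8267516e+08 rad/s. Result: 1.8267516e+08 rad/s ≈ 1.827e+08 rad/s (4 s.f.). Final answer: 1.827e+08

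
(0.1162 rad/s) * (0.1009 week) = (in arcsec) 1.463e+09. Check: 0.1162 rad/s is already in rad/s. 1 week = 604800 s, so 0.1009 week = 0.1009 * 604800 = 61024.32 s. Combine: 0.1162 rad/s * 61024.32 s = 7091.026 rad. 1 arcsec = 4.8481368e-06 rad, so 7091.026 rad = 7091.026 / 4.8481368e-06 = 1.4626291e+09 arcsec ≈ 1.463e+09 arcsec (4 s.f.).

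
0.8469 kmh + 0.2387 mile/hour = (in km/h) 1 kmh = 0.27777778 m/s, so 0.8469 kmh = 0.8469 * 0.27777778 = 0.23525 m/s. 1 mile/hour = 0.44704 m/s, so 0.2387 mile/hour = 0.2387 * 0.44704 = 0.10670845 m/s. Sum: 0.23525 + 0.10670845 = 0.34195845 m/s. 1 km/h = 0.27777778 m/s, so 0.34195845 m/s = 0.34195845 / 0.27777778 = 1.2310504 km/h ≈ 1.231 km/h (4 s.f.). Final answer: 1.231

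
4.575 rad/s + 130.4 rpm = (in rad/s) 4.575 rad/s is already in rad/s. 1 rpm = 0.10471976 rad/s, so 130.4 rpm = 130.4 * 0.10471976 = 13.655456 rad/s. Sum: 4.575 + 13.655456 = 18.230456 rad/s. Result: 18.230456 rad/s ≈ 18.23 rad/s (4 s.f.). Final answer: 18.23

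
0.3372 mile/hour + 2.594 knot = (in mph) 3.322. Check: 1 mile/hour = 0.44704 m/s, so 0.3372 mile/hour = 0.3372 * 0.44704 = 0.15074189 m/s. 1 knot = 0.51444444 m/s, so 2.594 knot = 2.594 * 0.51444444 = 1.3344689 m/s. Sum: 0.15074189 + 1.3344689 = 1.4852108 m/s. 1 mph = 0.44704 m/s, so 1.4852108 m/s = 1.4852108 / 0.44704 = 3.3223219 mph ≈ 3.322 mph (4 s.f.).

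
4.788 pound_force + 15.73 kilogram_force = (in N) 1 pound_force = 4.4482216 N, so 4.788 pound_force = 4.788 * 4.4482216 = 21.298085 N. 1 kilogram_force = 9.80665 N, so 15.73 kilogram_force = 15.73 * 9.80665 = 154.2586 N. Sum: 21.298085 + 154.2586 = 175.55669 N. Result: 175.55669 N ≈ 175.6 N (4 s.f.). Final answer: 175.6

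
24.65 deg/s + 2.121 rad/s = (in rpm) 24.36. Check: 1 deg/s = 0.017453293 rad/s, so 24.65 deg/s = 24.65 * 0.017453293 = 0.43022366 rad/s. 2.121 rad/s is already in rad/s. Sum: 0.43022366 + 2.121 = 2.5512237 rad/s. 1 rpm = 0.10471976 rad/s, so 2.5512237 rad/s = 2.5512237 / 0.10471976 = 24.362391 rpm ≈ 24.36 rpm (4 s.f.).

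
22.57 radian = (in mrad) 2.257e+04. Check: 22.57 radian = 22.57 rad. 1 mrad = 0.001 rad, so 22.57 rad = 22.57 / 0.001 = 22570 mrad ≈ 2.257e+04 mrad (4 s.f.).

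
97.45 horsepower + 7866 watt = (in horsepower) 1 horsepower = 745.69987 W, so 97.45 horsepower = 97.45 * 745.69987 = 72668.452 W. 7866 watt = 7866 W. Sum: 72668.452 + 7866 = 80534.452 W. 1 horsepower = 745.69987 W, so 80534.452 W = 80534.452 / 745.69987 = 107.99848 horsepower ≈ 108 horsepower (4 s.f.). Final answer: 108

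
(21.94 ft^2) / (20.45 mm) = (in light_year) 1 ft^2 = 0.09290304 m^2, so 21.94 ft^2 = 21.94 * 0.09290304 = 2.0382927 m^2. 1 mm = 0.001 m, so 20.45 mm = 20.45 * 0.001 = 0.02045 m. Combine: 2.0382927 m^2 / 0.02045 m = 99.672015 m. 1 light_year = 9.4607305e+15 m, so 99.672015 m = 99.672015 / 9.4607305e+15 = 1.053534e-14 light_year ≈ 1.054e-14 light_year (4 s.f.). Final answer: 1.054e-14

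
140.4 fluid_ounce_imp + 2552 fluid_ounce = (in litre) 79.46. Check: 1 fluid_ounce_imp = 2.8413063e-05 m^3, so 140.4 fluid_ounce_imp = 140.4 * 2.8413063e-05 = 0.003989194 m^3. 1 fluid_ounce = 2.957353e-05 m^3, so 2552 fluid_ounce = 2552 * 2.957353e-05 = 0.075471647 m^3. Sum: 0.003989194 + 0.075471647 = 0.079460841 m^3. 1 litre = 0.001 m^3, so 0.079460841 m^3 = 0.079460841 / 0.001 = 79.460841 litre ≈ 79.46 litre (4 s.f.).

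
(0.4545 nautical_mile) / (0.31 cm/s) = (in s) 1 nautical_mile = 1852 m, so 0.4545 nautical_mile = 0.4545 * 1852 = 841.734 m. 1 cm/s = 0.01 m/s, so 0.31 cm/s = 0.31 * 0.01 = 0.0031 m/s. Combine: 841.734 m / 0.0031 m/s = 271527.1 s. Result: 271527.1 s ≈ 2.715e+05 s (4 s.f.). Final answer: 2.715e+05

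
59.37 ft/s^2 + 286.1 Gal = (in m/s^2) 20.96. Check: 1 ft/s^2 = 0.3048 m/s^2, so 59.37 ft/s^2 = 59.37 * 0.3048 = 18.095976 m/s^2. 1 Gal = 0.01 m/s^2, so 286.1 Gal = 286.1 * 0.01 = 2.861 m/s^2. Sum: 18.095976 + 2.861 = 20.956976 m/s^2. Result: 20.956976 m/s^2 ≈ 20.96 m/s^2 (4 s.f.).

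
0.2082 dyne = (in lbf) 1 dyne = 1e-05 N, so 0.2082 dyne = 0.2082 * 1e-05 = 2.082e-06 N. 1 lbf = 4.4482216 N, so 2.082e-06 N = 2.082e-06 / 4.4482216 = 4.6805222e-07 lbf ≈ 4.681e-07 lbf (4 s.f.). Final answer: 4.681e-07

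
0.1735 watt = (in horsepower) 0.1735 watt = 0.1735 W. 1 horsepower = 745.69987 W, so 0.1735 W = 0.1735 / 745.69987 = 0.00023266733 horsepower ≈ 0.0002327 horsepower (4 s.f.). Final answer: 0.0002327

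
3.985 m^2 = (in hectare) 1 hectare = 10000 m^2, so 3.985 m^2 = 3.985 / 10000 = 0.0003985 hectare. Final answer: 0.0003985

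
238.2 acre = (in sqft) 1 acre = 4046.8564 m^2, so 238.2 acre = 238.2 * 4046.8564 = 963961.2 m^2. 1 sqft = 0.09290304 m^2, so 963961.2 m^2 = 963961.2 / 0.09290304 = 10375992 sqft ≈ 1.038e+07 sqft (4 s.f.). Final answer: 1.038e+07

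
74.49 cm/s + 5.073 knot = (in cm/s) 335.5. Check: 1 cm/s = 0.01 m/s, so 74.49 cm/s = 74.49 * 0.01 = 0.7449 m/s. 1 knot = 0.51444444 m/s, so 5.073 knot = 5.073 * 0.51444444 = 2.6097767 m/s. Sum: 0.7449 + 2.6097767 = 3.3546767 m/s. 1 cm/s = 0.01 m/s, so 3.3546767 m/s = 3.3546767 / 0.01 = 335.46767 cm/s ≈ 335.5 cm/s (4 s.f.).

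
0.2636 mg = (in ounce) 9.298e-06. Check: 1 mg = 1e-06 kg, so 0.2636 mg = 0.2636 * 1e-06 = 2.636e-07 kg. 1 ounce = 0.028349523 kg, so 2.636e-07 kg = 2.636e-07 / 0.028349523 = 9.2982164e-06 ounce ≈ 9.298e-06 ounce (4 s.f.).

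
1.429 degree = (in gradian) 1 degree = 0.017453293 rad, so 1.429 degree = 1.429 * 0.017453293 = 0.024940755 rad. 1 gradian = 0.015707963 rad, so 0.024940755 rad = 0.024940755 / 0.015707963 = 1.5877778 gradian ≈ 1.588 gradian (4 s.f.). Final answer: 1.588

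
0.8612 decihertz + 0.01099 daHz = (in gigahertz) 1.96e-10. Check: 1 decihertz = 0.1 Hz, so 0.8612 decihertz = 0.8612 * 0.1 = 0.08612 Hz. 1 daHz = 10 Hz, so 0.01099 daHz = 0.01099 * 10 = 0.1099 Hz. Sum: 0.08612 + 0.1099 = 0.19602 Hz. 1 gigahertz = 1e+09 Hz, so 0.19602 Hz = 0.19602 / 1e+09 = 1.9602e-10 gigahertz ≈ 1.96e-10 gigahertz (4 s.f.).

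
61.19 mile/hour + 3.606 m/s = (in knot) 1 mile/hour = 0.44704 m/s, so 61.19 mile/hour = 61.19 * 0.44704 = 27.354378 m/s. 3.606 m/s is already in m/s. Sum: 27.354378 + 3.606 = 30.960378 m/s. 1 knot = 0.51444444 m/s, so 30.960378 m/s = 30.960378 / 0.51444444 = 60.182159 knot ≈ 60.18 knot (4 s.f.). Final answer: 60.18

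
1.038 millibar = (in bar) 1 millibar = 100 Pa, so 1.038 millibar = 1.038 * 100 = 103.8 Pa. 1 bar = 100000 Pa, so 103.8 Pa = 103.8 / 100000 = 0.001038 bar. Final answer: 0.001038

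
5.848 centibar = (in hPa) 58.48. Check: 1 centibar = 1000 Pa, so 5.848 centibar = 5.848 * 1000 = 5848 Pa. 1 hPa = 100 Pa, so 5848 Pa = 5848 / 100 = 58.48 hPa.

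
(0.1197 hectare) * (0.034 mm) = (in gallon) 1 hectare = 10000 m^2, so 0.1197 hectare = 0.1197 * 10000 = 1197 m^2. 1 mm = 0.001 m, so 0.034 mm = 0.034 * 0.001 = 3.4e-05 m. Combine: 1197 m^2 * 3.4e-05 m = 0.040698 m^3. 1 gallon = 0.0037854118 m^3, so 0.040698 m^3 = 0.040698 / 0.0037854118 = 10.751274 gallon ≈ 10.75 gallon (4 s.f.). Final answer: 10.75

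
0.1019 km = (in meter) 1 km = 1000 m, so 0.1019 km = 0.1019 * 1000 = 101.9 m. 101.9 m = 101.9 meter. Final answer: 101.9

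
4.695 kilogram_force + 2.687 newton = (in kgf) 4.969. Check: 1 kilogram_force = 9.80665 N, so 4.695 kilogram_force = 4.695 * 9.80665 = 46.042222 N. 2.687 newton = 2.687 N. Sum: 46.042222 + 2.687 = 48.729222 N. 1 kgf = 9.80665 N, so 48.729222 N = 48.729222 / 9.80665 = 4.9689977 kgf ≈ 4.969 kgf (4 s.f.).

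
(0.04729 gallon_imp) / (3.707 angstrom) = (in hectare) 1 gallon_imp = 0.00454609 m^3, so 0.04729 gallon_imp = 0.04729 * 0.00454609 = 0.0002149846 m^3. 1 angstrom = 1e-10 m, so 3.707 angstrom = 3.707 * 1e-10 = 3.707e-10 m. Combine: 0.0002149846 m^3 / 3.707e-10 m = 579942.26 m^2. 1 hectare = 10000 m^2, so 579942.26 m^2 = 579942.26 / 10000 = 57.994226 hectare ≈ 57.99 hectare (4 s.f.). Final answer: 57.99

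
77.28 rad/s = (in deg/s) 4428. Check: 1 deg/s = 0.017453293 rad/s, so 77.28 rad/s = 77.28 / 0.017453293 = 4427.8178 deg/s ≈ 4428 deg/s (4 s.f.).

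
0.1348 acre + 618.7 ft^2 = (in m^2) 1 acre = 4046.8564 m^2, so 0.1348 acre = 0.1348 * 4046.8564 = 545.51625 m^2. 1 ft^2 = 0.09290304 m^2, so 618.7 ft^2 = 618.7 * 0.09290304 = 57.479111 m^2. Sum: 545.51625 + 57.479111 = 602.99536 m^2. Result: 602.99536 m^2 ≈ 603 m^2 (4 s.f.). Final answer: 603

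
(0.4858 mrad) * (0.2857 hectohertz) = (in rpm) 1 mrad = 0.001 rad, so 0.4858 mrad = 0.4858 * 0.001 = 0.0004858 rad. 1 hectohertz = 100 Hz, so 0.2857 hectohertz = 0.2857 * 100 = 28.57 Hz. Combine: 0.0004858 rad * 28.57 Hz = 0.013879306 rad/s. 1 rpm = 0.10471976 rad/s, so 0.013879306 rad/s = 0.013879306 / 0.10471976 = 0.13253761 rpm ≈ 0.1325 rpm (4 s.f.). Final answer: 0.1325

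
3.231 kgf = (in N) 1 kgf = 9.80665 N, so 3.231 kgf = 3.231 * 9.80665 = 31.685286 N. Result: 31.685286 N ≈ 31.69 N (4 s.f.). Final answer: 31.69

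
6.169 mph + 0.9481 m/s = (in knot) 7.204. Check: 1 mph = 0.44704 m/s, so 6.169 mph = 6.169 * 0.44704 = 2.7577898 m/s. 0.9481 m/s is already in m/s. Sum: 2.7577898 + 0.9481 = 3.7058898 m/s. 1 knot = 0.51444444 m/s, so 3.7058898 m/s = 3.7058898 / 0.51444444 = 7.2036734 knot ≈ 7.204 knot (4 s.f.).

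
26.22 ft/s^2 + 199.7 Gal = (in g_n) 1.019. Check: 1 ft/s^2 = 0.3048 m/s^2, so 26.22 ft/s^2 = 26.22 * 0.3048 = 7.991856 m/s^2. 1 Gal = 0.01 m/s^2, so 199.7 Gal = 199.7 * 0.01 = 1.997 m/s^2. Sum: 7.991856 + 1.997 = 9.988856 m/s^2. 1 g_n = 9.80665 m/s^2, so 9.988856 m/s^2 = 9.988856 / 9.80665 = 1.0185798 g_n ≈ 1.019 g_n (4 s.f.).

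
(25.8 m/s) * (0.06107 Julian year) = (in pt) 1.409e+11. Check: 25.8 m/s is already in m/s. 1 Julian year = 31557600 s, so 0.06107 Julian year = 0.06107 * 31557600 = 1927222.6 s. Combine: 25.8 m/s * 1927222.6 s = 49722344 m. 1 pt = 0.00035277778 m, so 49722344 m = 49722344 / 0.00035277778 = 1.4094523e+11 pt ≈ 1.409e+11 pt (4 s.f.).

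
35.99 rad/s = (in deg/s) 1 deg/s = 0.017453293 rad/s, so 35.99 rad/s = 35.99 / 0.017453293 = 2062.0751 deg/s ≈ 2062 deg/s (4 s.f.). Final answer: 2062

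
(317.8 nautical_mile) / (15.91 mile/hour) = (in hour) 1 nautical_mile = 1852 m, so 317.8 nautical_mile = 317.8 * 1852 = 588565.6 m. 1 mile/hour = 0.44704 m/s, so 15.91 mile/hour = 15.91 * 0.44704 = 7.1124064 m/s. Combine: 588565.6 m / 7.1124064 m/s = 82751.964 s. 1 hour = 3600 s, so 82751.964 s = 82751.964 / 3600 = 22.986657 hour ≈ 22.99 hour (4 s.f.). Final answer: 22.99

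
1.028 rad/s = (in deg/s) 58.9. Check: 1 deg/s = 0.017453293 rad/s, so 1.028 rad/s = 1.028 / 0.017453293 = 58.900061 deg/s ≈ 58.9 deg/s (4 s.f.).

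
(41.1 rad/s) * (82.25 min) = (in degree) 1.162e+07. Check: 41.1 rad/s is already in rad/s. 1 min = 60 s, so 82.25 min = 82.25 * 60 = 4935 s. Combine: 41.1 rad/s * 4935 s = 202828.5 rad. 1 degree = 0.017453293 rad, so 202828.5 rad = 202828.5 / 0.017453293 = 11621217 degree ≈ 1.162e+07 degree (4 s.f.).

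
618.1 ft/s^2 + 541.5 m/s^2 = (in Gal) 7.299e+04. Check: 1 ft/s^2 = 0.3048 m/s^2, so 618.1 ft/s^2 = 618.1 * 0.3048 = 188.39688 m/s^2. 541.5 m/s^2 is already in m/s^2. Sum: 188.39688 + 541.5 = 729.89688 m/s^2. 1 Gal = 0.01 m/s^2, so 729.89688 m/s^2 = 729.89688 / 0.01 = 72989.688 Gal ≈ 7.299e+04 Gal (4 s.f.).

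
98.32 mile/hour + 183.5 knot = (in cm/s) 1.384e+04. Check: 1 mile/hour = 0.44704 m/s, so 98.32 mile/hour = 98.32 * 0.44704 = 43.952973 m/s. 1 knot = 0.51444444 m/s, so 183.5 knot = 183.5 * 0.51444444 = 94.400556 m/s. Sum: 43.952973 + 94.400556 = 138.35353 m/s. 1 cm/s = 0.01 m/s, so 138.35353 m/s = 138.35353 / 0.01 = 13835.353 cm/s ≈ 1.384e+04 cm/s (4 s.f.).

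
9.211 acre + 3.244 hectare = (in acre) 1 acre = 4046.8564 m^2, so 9.211 acre = 9.211 * 4046.8564 = 37275.595 m^2. 1 hectare = 10000 m^2, so 3.244 hectare = 3.244 * 10000 = 32440 m^2. Sum: 37275.595 + 32440 = 69715.595 m^2. 1 acre = 4046.8564 m^2, so 69715.595 m^2 = 69715.595 / 4046.8564 = 17.227099 acre ≈ 17.23 acre (4 s.f.). Final answer: 17.23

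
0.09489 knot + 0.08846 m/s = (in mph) 1 knot = 0.51444444 m/s, so 0.09489 knot = 0.09489 * 0.51444444 = 0.048815633 m/s. 0.08846 m/s is already in m/s. Sum: 0.048815633 + 0.08846 = 0.13727563 m/s. 1 mph = 0.44704 m/s, so 0.13727563 m/s = 0.13727563 / 0.44704 = 0.30707685 mph ≈ 0.3071 mph (4 s.f.). Final answer: 0.3071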